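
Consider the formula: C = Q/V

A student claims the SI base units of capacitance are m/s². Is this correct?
Units of each symbol in C = Q/V:
  Q (charge, in coulombs): s·A
  V (voltage, in volts): kg·m²/(s³·A)  → in the denominator, contributes s³·A/(kg·m²)

Multiplying the contributions: [s·A] · [s³·A/(kg·m²)]
Adding exponents of each base unit: kg: -1, m: -2, s: 4, A: 2
SI base units of capacitance: s⁴·A²/(kg·m²)

The claimed units m/s² (exponents m: 1, s: -2) do not match the derived units s⁴·A²/(kg·m²) (exponents kg: -1, m: -2, s: 4, A: 2), so the claim is incorrect.

Answer: No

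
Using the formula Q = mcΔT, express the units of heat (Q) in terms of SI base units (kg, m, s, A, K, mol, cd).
Units of each symbol in Q = mcΔT:
  m (mass): kg
  c (specific heat capacity, in J/(kg·K)): m²/(s²·K)
  ΔT (temperature change): K

Multiplying the contributions: [kg] · [m²/(s²·K)] · [K]
Adding exponents of each base unit: kg: 1, m: 2, s: -2
SI base units of heat: kg·m²/s²

Answer: kg·m²/s²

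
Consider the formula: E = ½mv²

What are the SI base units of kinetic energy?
Units of each symbol in E = ½mv²:
  m (mass): kg
  v (speed): m/s  → to the power 2, contributes m²/s²
  The factor ½ is dimensionless.

Multiplying the contributions: [kg] · [m²/s²]
Adding exponents of each base unit: kg: 1, m: 2, s: -2
SI base units of kinetic energy: kg·m²/s²

Answer: kg·m²/s²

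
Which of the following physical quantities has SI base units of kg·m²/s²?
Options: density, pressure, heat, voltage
Checking the SI base units of each option:
  density (ρ = m/V): kg/m³  ✗
  pressure (P = F/A): kg/(m·s²)  ✗
  heat (Q = mcΔT): kg·m²/s²  ✓ matches
  voltage (V = IR): kg·m²/(s³·A)  ✗

Only heat has units kg·m²/s².

Answer: heat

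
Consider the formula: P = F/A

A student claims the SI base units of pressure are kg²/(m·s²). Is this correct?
Units of each symbol in P = F/A:
  F (force): kg·m/s²
  A (area): m²  → in the denominator, contributes 1/m²

Multiplying the contributions: [kg·m/s²] · [1/m²]
Adding exponents of each base unit: kg: 1, m: -1, s: -2
SI base units of pressure: kg/(m·s²)

The claimed units kg²/(m·s²) (exponents kg: 2, m: -1, s: -2) do not match the derived units kg/(m·s²) (exponents kg: 1, m: -1, s: -2), so the claim is incorrect.

Answer: No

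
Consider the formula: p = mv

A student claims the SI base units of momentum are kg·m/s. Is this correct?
Units of each symbol in p = mv:
  m (mass): kg
  v (velocity): m/s

Multiplying the contributions: [kg] · [m/s]
Adding exponents of each base unit: kg: 1, m: 1, s: -1
SI base units of momentum: kg·m/s

The claimed units kg·m/s match the derived units, so the claim is correct.

Answer: Yes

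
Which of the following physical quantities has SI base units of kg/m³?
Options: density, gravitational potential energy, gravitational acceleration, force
Checking the SI base units of each option:
  density (ρ = m/V): kg/m³  ✓ matches
  gravitational potential energy (U = -GMm/r): kg·m²/s²  ✗
  gravitational acceleration (g = GM/r²): m/s²  ✗
  force (F = ma): kg·m/s²  ✗

Only density has units kg/m³.

Answer: density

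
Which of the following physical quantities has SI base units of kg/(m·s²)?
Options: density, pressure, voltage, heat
Checking the SI base units of each option:
  density (ρ = m/V): kg/m³  ✗
  pressure (P = F/A): kg/(m·s²)  ✓ matches
  voltage (V = IR): kg·m²/(s³·A)  ✗
  heat (Q = mcΔT): kg·m²/s²  ✗

Only pressure has units kg/(m·s²).

Answer: pressure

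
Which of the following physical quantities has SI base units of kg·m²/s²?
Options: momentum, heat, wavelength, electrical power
Checking the SI base units of each option:
  momentum (p = mv): kg·m/s  ✗
  heat (Q = mcΔT): kg·m²/s²  ✓ matches
  wavelength (λ = v/f): m  ✗
  electrical power (P = IV): kg·m²/s³  ✗

Only heat has units kg·m²/s².

Answer: heat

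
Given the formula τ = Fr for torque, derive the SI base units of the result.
Units of each symbol in τ = Fr:
  F (force): kg·m/s²
  r (lever arm): m

Multiplying the contributions: [kg·m/s²] · [m]
Adding exponents of each base unit: kg: 1, m: 2, s: -2
SI base units of torque: kg·m²/s²

Answer: kg·m²/s²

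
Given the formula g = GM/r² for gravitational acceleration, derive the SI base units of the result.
Units of each symbol in g = GM/r²:
  G (gravitational constant): m³/(kg·s²)
  M (mass): kg
  r (distance): m  → to the power 2 in the denominator, contributes 1/m²

Multiplying the contributions: [m³/(kg·s²)] · [kg] · [1/m²]
Adding exponents of each base unit: m: 1, s: -2
SI base units of gravitational acceleration: m/s²

Answer: m/s²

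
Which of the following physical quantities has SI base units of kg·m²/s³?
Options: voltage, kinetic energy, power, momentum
Checking the SI base units of each option:
  voltage (V = IR): kg·m²/(s³·A)  ✗
  kinetic energy (E = ½mv²): kg·m²/s²  ✗
  power (P = W/t): kg·m²/s³  ✓ matches
  momentum (p = mv): kg·m/s  ✗

Only power has units kg·m²/s³.

Answer: power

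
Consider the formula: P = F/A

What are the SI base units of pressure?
Units of each symbol in P = F/A:
  F (force): kg·m/s²
  A (area): m²  → in the denominator, contributes 1/m²

Multiplying the contributions: [kg·m/s²] · [1/m²]
Adding exponents of each base unit: kg: 1, m: -1, s: -2
SI base units of pressure: kg/(m·s²)

Answer: kg/(m·s²)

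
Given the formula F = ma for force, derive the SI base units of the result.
Units of each symbol in F = ma:
  m (mass): kg
  a (acceleration): m/s²

Multiplying the contributions: [kg] · [m/s²]
Adding exponents of each base unit: kg: 1, m: 1, s: -2
SI base units of force: kg·m/s²

Answer: kg·m/s²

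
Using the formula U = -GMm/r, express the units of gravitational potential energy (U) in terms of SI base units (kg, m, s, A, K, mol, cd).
Units of each symbol in U = -GMm/r:
  G (gravitational constant): m³/(kg·s²)
  M (mass): kg
  m (mass): kg
  r (distance): m  → in the denominator, contributes 1/m
  The minus sign does not affect the units.

Multiplying the contributions: [m³/(kg·s²)] · [kg] · [kg] · [1/m]
Adding exponents of each base unit: kg: 1, m: 2, s: -2
SI base units of gravitational potential energy: kg·m²/s²

Answer: kg·m²/s²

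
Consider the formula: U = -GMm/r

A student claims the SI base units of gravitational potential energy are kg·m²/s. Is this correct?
Units of each symbol in U = -GMm/r:
  G (gravitational constant): m³/(kg·s²)
  M (mass): kg
  m (mass): kg
  r (distance): m  → in the denominator, contributes 1/m
  The minus sign does not affect the units.

Multiplying the contributions: [m³/(kg·s²)] · [kg] · [kg] · [1/m]
Adding exponents of each base unit: kg: 1, m: 2, s: -2
SI base units of gravitational potential energy: kg·m²/s²

The claimed units kg·m²/s (exponents kg: 1, m: 2, s: -1) do not match the derived units kg·m²/s² (exponents kg: 1, m: 2, s: -2), so the claim is incorrect.

Answer: No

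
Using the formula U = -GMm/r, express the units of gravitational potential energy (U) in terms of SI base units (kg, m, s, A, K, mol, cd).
Units of each symbol in U = -GMm/r:
  G (gravitational constant): m³/(kg·s²)
  M (mass): kg
  m (mass): kg
  r (distance): m  → in the denominator, contributes 1/m
  The minus sign does not affect the units.

Multiplying the contributions: [m³/(kg·s²)] · [kg] · [kg] · [1/m]
Adding exponents of each base unit: kg: 1, m: 2, s: -2
SI base units of gravitational potential energy: kg·m²/s²

Answer: kg·m²/s²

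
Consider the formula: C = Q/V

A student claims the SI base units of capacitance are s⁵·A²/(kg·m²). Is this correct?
Units of each symbol in C = Q/V:
  Q (charge, in coulombs): s·A
  V (voltage, in volts): kg·m²/(s³·A)  → in the denominator, contributes s³·A/(kg·m²)

Multiplying the contributions: [s·A] · [s³·A/(kg·m²)]
Adding exponents of each base unit: kg: -1, m: -2, s: 4, A: 2
SI base units of capacitance: s⁴·A²/(kg·m²)

The claimed units s⁵·A²/(kg·m²) (exponents kg: -1, m: -2, s: 5, A: 2) do not match the derived units s⁴·A²/(kg·m²) (exponents kg: -1, m: -2, s: 4, A: 2), so the claim is incorrect.

Answer: No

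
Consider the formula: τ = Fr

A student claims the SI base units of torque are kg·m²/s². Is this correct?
Units of each symbol in τ = Fr:
  F (force): kg·m/s²
  r (lever arm): m

Multiplying the contributions: [kg·m/s²] · [m]
Adding exponents of each base unit: kg: 1, m: 2, s: -2
SI base units of torque: kg·m²/s²

The claimed units kg·m²/s² match the derived units, so the claim is correct.

Answer: Yes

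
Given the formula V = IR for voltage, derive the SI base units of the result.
Units of each symbol in V = IR:
  I (current): A
  R (resistance, in ohms): kg·m²/(s³·A²)

Multiplying the contributions: [A] · [kg·m²/(s³·A²)]
Adding exponents of each base unit: kg: 1, m: 2, s: -3, A: -1
SI base units of voltage: kg·m²/(s³·A)

Answer: kg·m²/(s³·A)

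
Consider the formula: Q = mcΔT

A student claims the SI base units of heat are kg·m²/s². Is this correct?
Units of each symbol in Q = mcΔT:
  m (mass): kg
  c (specific heat capacity, in J/(kg·K)): m²/(s²·K)
  ΔT (temperature change): K

Multiplying the contributions: [kg] · [m²/(s²·K)] · [K]
Adding exponents of each base unit: kg: 1, m: 2, s: -2
SI base units of heat: kg·m²/s²

The claimed units kg·m²/s² match the derived units, so the claim is correct.

Answer: Yes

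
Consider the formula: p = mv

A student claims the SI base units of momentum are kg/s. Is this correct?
Units of each symbol in p = mv:
  m (mass): kg
  v (velocity): m/s

Multiplying the contributions: [kg] · [m/s]
Adding exponents of each base unit: kg: 1, m: 1, s: -1
SI base units of momentum: kg·m/s

The claimed units kg/s (exponents kg: 1, s: -1) do not match the derived units kg·m/s (exponents kg: 1, m: 1, s: -1), so the claim is incorrect.

Answer: No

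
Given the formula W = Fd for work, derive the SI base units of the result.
Units of each symbol in W = Fd:
  F (force): kg·m/s²
  d (displacement): m

Multiplying the contributions: [kg·m/s²] · [m]
Adding exponents of each base unit: kg: 1, m: 2, s: -2
SI base units of work: kg·m²/s²

Answer: kg·m²/s²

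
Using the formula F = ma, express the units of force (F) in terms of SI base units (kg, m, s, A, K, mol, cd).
Units of each symbol in F = ma:
  m (mass): kg
  a (acceleration): m/s²

Multiplying the contributions: [kg] · [m/s²]
Adding exponents of each base unit: kg: 1, m: 1, s: -2
SI base units of force: kg·m/s²

Answer: kg·m/s²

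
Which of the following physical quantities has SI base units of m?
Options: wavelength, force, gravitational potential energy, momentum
Checking the SI base units of each option:
  wavelength (λ = v/f): m  ✓ matches
  force (F = ma): kg·m/s²  ✗
  gravitational potential energy (U = -GMm/r): kg·m²/s²  ✗
  momentum (p = mv): kg·m/s  ✗

Only wavelength has units m.

Answer: wavelength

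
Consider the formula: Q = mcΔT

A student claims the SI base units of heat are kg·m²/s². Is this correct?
Units of each symbol in Q = mcΔT:
  m (mass): kg
  c (specific heat capacity, in J/(kg·K)): m²/(s²·K)
  ΔT (temperature change): K

Multiplying the contributions: [kg] · [m²/(s²·K)] · [K]
Adding exponents of each base unit: kg: 1, m: 2, s: -2
SI base units of heat: kg·m²/s²

The claimed units kg·m²/s² match the derived units, so the claim is correct.

Answer: Yes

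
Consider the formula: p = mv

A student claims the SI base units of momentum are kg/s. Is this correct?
Units of each symbol in p = mv:
  m (mass): kg
  v (velocity): m/s

Multiplying the contributions: [kg] · [m/s]
Adding exponents of each base unit: kg: 1, m: 1, s: -1
SI base units of momentum: kg·m/s

The claimed units kg/s (exponents kg: 1, s: -1) do not match the derived units kg·m/s (exponents kg: 1, m: 1, s: -1), so the claim is incorrect.

Answer: No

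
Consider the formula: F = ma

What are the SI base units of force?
Units of each symbol in F = ma:
  m (mass): kg
  a (acceleration): m/s²

Multiplying the contributions: [kg] · [m/s²]
Adding exponents of each base unit: kg: 1, m: 1, s: -2
SI base units of force: kg·m/s²

Answer: kg·m/s²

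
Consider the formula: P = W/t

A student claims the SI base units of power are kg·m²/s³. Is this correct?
Units of each symbol in P = W/t:
  W (work): kg·m²/s²
  t (time): s  → in the denominator, contributes 1/s

Multiplying the contributions: [kg·m²/s²] · [1/s]
Adding exponents of each base unit: kg: 1, m: 2, s: -3
SI base units of power: kg·m²/s³

The claimed units kg·m²/s³ match the derived units, so the claim is correct.

Answer: Yes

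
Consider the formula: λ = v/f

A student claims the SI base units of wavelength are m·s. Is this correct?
Units of each symbol in λ = v/f:
  v (wave speed): m/s
  f (frequency): 1/s  → in the denominator, contributes s

Multiplying the contributions: [m/s] · [s]
Adding exponents of each base unit: m: 1
SI base units of wavelength: m

The claimed units m·s (exponents m: 1, s: 1) do not match the derived units m (exponents m: 1), so the claim is incorrect.

Answer: No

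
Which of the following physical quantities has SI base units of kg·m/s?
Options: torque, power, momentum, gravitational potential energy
Checking the SI base units of each option:
  torque (τ = Fr): kg·m²/s²  ✗
  power (P = W/t): kg·m²/s³  ✗
  momentum (p = mv): kg·m/s  ✓ matches
  gravitational potential energy (U = -GMm/r): kg·m²/s²  ✗

Only momentum has units kg·m/s.

Answer: momentum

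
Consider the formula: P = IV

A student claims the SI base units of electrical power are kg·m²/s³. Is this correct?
Units of each symbol in P = IV:
  I (current): A
  V (voltage, in volts): kg·m²/(s³·A)

Multiplying the contributions: [A] · [kg·m²/(s³·A)]
Adding exponents of each base unit: kg: 1, m: 2, s: -3
SI base units of electrical power: kg·m²/s³

The claimed units kg·m²/s³ match the derived units, so the claim is correct.

Answer: Yes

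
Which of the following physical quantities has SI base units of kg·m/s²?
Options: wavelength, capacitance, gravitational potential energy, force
Checking the SI base units of each option:
  wavelength (λ = v/f): m  ✗
  capacitance (C = Q/V): s⁴·A²/(kg·m²)  ✗
  gravitational potential energy (U = -GMm/r): kg·m²/s²  ✗
  force (F = ma): kg·m/s²  ✓ matches

Only force has units kg·m/s².

Answer: force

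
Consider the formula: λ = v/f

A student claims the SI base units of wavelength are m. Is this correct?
Units of each symbol in λ = v/f:
  v (wave speed): m/s
  f (frequency): 1/s  → in the denominator, contributes s

Multiplying the contributions: [m/s] · [s]
Adding exponents of each base unit: m: 1
SI base units of wavelength: m

The claimed units m match the derived units, so the claim is correct.

Answer: Yes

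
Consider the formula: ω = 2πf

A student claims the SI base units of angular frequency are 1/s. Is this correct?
Units of each symbol in ω = 2πf:
  f (frequency): 1/s
  The factor 2π is dimensionless.

Multiplying the contributions: [1/s]
Adding exponents of each base unit: s: -1
SI base units of angular frequency: 1/s

The claimed units 1/s match the derived units, so the claim is correct.

Answer: Yes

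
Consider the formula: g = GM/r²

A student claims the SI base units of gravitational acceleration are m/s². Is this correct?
Units of each symbol in g = GM/r²:
  G (gravitational constant): m³/(kg·s²)
  M (mass): kg
  r (distance): m  → to the power 2 in the denominator, contributes 1/m²

Multiplying the contributions: [m³/(kg·s²)] · [kg] · [1/m²]
Adding exponents of each base unit: m: 1, s: -2
SI base units of gravitational acceleration: m/s²

The claimed units m/s² match the derived units, so the claim is correct.

Answer: Yes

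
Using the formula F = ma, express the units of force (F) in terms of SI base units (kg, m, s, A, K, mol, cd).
Units of each symbol in F = ma:
  m (mass): kg
  a (acceleration): m/s²

Multiplying the contributions: [kg] · [m/s²]
Adding exponents of each base unit: kg: 1, m: 1, s: -2
SI base units of force: kg·m/s²

Answer: kg·m/s²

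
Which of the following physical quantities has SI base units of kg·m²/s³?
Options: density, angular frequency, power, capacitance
Checking the SI base units of each option:
  density (ρ = m/V): kg/m³  ✗
  angular frequency (ω = 2πf): 1/s  ✗
  power (P = W/t): kg·m²/s³  ✓ matches
  capacitance (C = Q/V): s⁴·A²/(kg·m²)  ✗

Only power has units kg·m²/s³.

Answer: power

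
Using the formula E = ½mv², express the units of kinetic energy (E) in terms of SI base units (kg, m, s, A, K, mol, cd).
Units of each symbol in E = ½mv²:
  m (mass): kg
  v (speed): m/s  → to the power 2, contributes m²/s²
  The factor ½ is dimensionless.

Multiplying the contributions: [kg] · [m²/s²]
Adding exponents of each base unit: kg: 1, m: 2, s: -2
SI base units of kinetic energy: kg·m²/s²

Answer: kg·m²/s²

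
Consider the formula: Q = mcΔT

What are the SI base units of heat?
Units of each symbol in Q = mcΔT:
  m (mass): kg
  c (specific heat capacity, in J/(kg·K)): m²/(s²·K)
  ΔT (temperature change): K

Multiplying the contributions: [kg] · [m²/(s²·K)] · [K]
Adding exponents of each base unit: kg: 1, m: 2, s: -2
SI base units of heat: kg·m²/s²

Answer: kg·m²/s²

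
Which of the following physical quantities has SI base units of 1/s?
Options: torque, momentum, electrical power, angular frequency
Checking the SI base units of each option:
  torque (τ = Fr): kg·m²/s²  ✗
  momentum (p = mv): kg·m/s  ✗
  electrical power (P = IV): kg·m²/s³  ✗
  angular frequency (ω = 2πf): 1/s  ✓ matches

Only angular frequency has units 1/s.

Answer: angular frequency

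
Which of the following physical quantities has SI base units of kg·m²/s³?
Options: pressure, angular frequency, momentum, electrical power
Checking the SI base units of each option:
  pressure (P = F/A): kg/(m·s²)  ✗
  angular frequency (ω = 2πf): 1/s  ✗
  momentum (p = mv): kg·m/s  ✗
  electrical power (P = IV): kg·m²/s³  ✓ matches

Only electrical power has units kg·m²/s³.

Answer: electrical power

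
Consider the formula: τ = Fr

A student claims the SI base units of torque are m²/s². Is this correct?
Units of each symbol in τ = Fr:
  F (force): kg·m/s²
  r (lever arm): m

Multiplying the contributions: [kg·m/s²] · [m]
Adding exponents of each base unit: kg: 1, m: 2, s: -2
SI base units of torque: kg·m²/s²

The claimed units m²/s² (exponents m: 2, s: -2) do not match the derived units kg·m²/s² (exponents kg: 1, m: 2, s: -2), so the claim is incorrect.

Answer: No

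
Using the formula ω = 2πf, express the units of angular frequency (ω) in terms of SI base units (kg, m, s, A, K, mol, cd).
Units of each symbol in ω = 2πf:
  f (frequency): 1/s
  The factor 2π is dimensionless.

Multiplying the contributions: [1/s]
Adding exponents of each base unit: s: -1
SI base units of angular frequency: 1/s

Answer: 1/s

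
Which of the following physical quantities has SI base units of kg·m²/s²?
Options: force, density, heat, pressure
Checking the SI base units of each option:
  force (F = ma): kg·m/s²  ✗
  density (ρ = m/V): kg/m³  ✗
  heat (Q = mcΔT): kg·m²/s²  ✓ matches
  pressure (P = F/A): kg/(m·s²)  ✗

Only heat has units kg·m²/s².

Answer: heat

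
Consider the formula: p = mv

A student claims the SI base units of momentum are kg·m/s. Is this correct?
Units of each symbol in p = mv:
  m (mass): kg
  v (velocity): m/s

Multiplying the contributions: [kg] · [m/s]
Adding exponents of each base unit: kg: 1, m: 1, s: -1
SI base units of momentum: kg·m/s

The claimed units kg·m/s match the derived units, so the claim is correct.

Answer: Yes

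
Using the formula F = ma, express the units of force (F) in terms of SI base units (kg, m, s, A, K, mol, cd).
Units of each symbol in F = ma:
  m (mass): kg
  a (acceleration): m/s²

Multiplying the contributions: [kg] · [m/s²]
Adding exponents of each base unit: kg: 1, m: 1, s: -2
SI base units of force: kg·m/s²

Answer: kg·m/s²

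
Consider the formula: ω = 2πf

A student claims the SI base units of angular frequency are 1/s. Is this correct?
Units of each symbol in ω = 2πf:
  f (frequency): 1/s
  The factor 2π is dimensionless.

Multiplying the contributions: [1/s]
Adding exponents of each base unit: s: -1
SI base units of angular frequency: 1/s

The claimed units 1/s match the derived units, so the claim is correct.

Answer: Yes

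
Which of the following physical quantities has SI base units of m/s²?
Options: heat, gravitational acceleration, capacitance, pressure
Checking the SI base units of each option:
  heat (Q = mcΔT): kg·m²/s²  ✗
  gravitational acceleration (g = GM/r²): m/s²  ✓ matches
  capacitance (C = Q/V): s⁴·A²/(kg·m²)  ✗
  pressure (P = F/A): kg/(m·s²)  ✗

Only gravitational acceleration has units m/s².

Answer: gravitational acceleration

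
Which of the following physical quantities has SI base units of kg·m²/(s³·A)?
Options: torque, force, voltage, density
Checking the SI base units of each option:
  torque (τ = Fr): kg·m²/s²  ✗
  force (F = ma): kg·m/s²  ✗
  voltage (V = IR): kg·m²/(s³·A)  ✓ matches
  density (ρ = m/V): kg/m³  ✗

Only voltage has units kg·m²/(s³·A).

Answer: voltage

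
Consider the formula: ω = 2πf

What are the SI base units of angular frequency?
Units of each symbol in ω = 2πf:
  f (frequency): 1/s
  The factor 2π is dimensionless.

Multiplying the contributions: [1/s]
Adding exponents of each base unit: s: -1
SI base units of angular frequency: 1/s

Answer: 1/s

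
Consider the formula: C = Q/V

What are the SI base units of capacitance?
Units of each symbol in C = Q/V:
  Q (charge, in coulombs): s·A
  V (voltage, in volts): kg·m²/(s³·A)  → in the denominator, contributes s³·A/(kg·m²)

Multiplying the contributions: [s·A] · [s³·A/(kg·m²)]
Adding exponents of each base unit: kg: -1, m: -2, s: 4, A: 2
SI base units of capacitance: s⁴·A²/(kg·m²)

Answer: s⁴·A²/(kg·m²)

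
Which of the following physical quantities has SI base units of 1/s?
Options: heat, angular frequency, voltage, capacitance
Checking the SI base units of each option:
  heat (Q = mcΔT): kg·m²/s²  ✗
  angular frequency (ω = 2πf): 1/s  ✓ matches
  voltage (V = IR): kg·m²/(s³·A)  ✗
  capacitance (C = Q/V): s⁴·A²/(kg·m²)  ✗

Only angular frequency has units 1/s.

Answer: angular frequency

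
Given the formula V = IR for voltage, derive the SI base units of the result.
Units of each symbol in V = IR:
  I (current): A
  R (resistance, in ohms): kg·m²/(s³·A²)

Multiplying the contributions: [A] · [kg·m²/(s³·A²)]
Adding exponents of each base unit: kg: 1, m: 2, s: -3, A: -1
SI base units of voltage: kg·m²/(s³·A)

Answer: kg·m²/(s³·A)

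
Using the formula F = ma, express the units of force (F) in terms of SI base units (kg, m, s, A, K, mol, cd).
Units of each symbol in F = ma:
  m (mass): kg
  a (acceleration): m/s²

Multiplying the contributions: [kg] · [m/s²]
Adding exponents of each base unit: kg: 1, m: 1, s: -2
SI base units of force: kg·m/s²

Answer: kg·m/s²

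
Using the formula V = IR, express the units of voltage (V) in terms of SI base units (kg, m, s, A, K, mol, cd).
Units of each symbol in V = IR:
  I (current): A
  R (resistance, in ohms): kg·m²/(s³·A²)

Multiplying the contributions: [A] · [kg·m²/(s³·A²)]
Adding exponents of each base unit: kg: 1, m: 2, s: -3, A: -1
SI base units of voltage: kg·m²/(s³·A)

Answer: kg·m²/(s³·A)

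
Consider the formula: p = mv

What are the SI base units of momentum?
Units of each symbol in p = mv:
  m (mass): kg
  v (velocity): m/s

Multiplying the contributions: [kg] · [m/s]
Adding exponents of each base unit: kg: 1, m: 1, s: -1
SI base units of momentum: kg·m/s

Answer: kg·m/s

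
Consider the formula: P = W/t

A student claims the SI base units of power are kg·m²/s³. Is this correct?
Units of each symbol in P = W/t:
  W (work): kg·m²/s²
  t (time): s  → in the denominator, contributes 1/s

Multiplying the contributions: [kg·m²/s²] · [1/s]
Adding exponents of each base unit: kg: 1, m: 2, s: -3
SI base units of power: kg·m²/s³

The claimed units kg·m²/s³ match the derived units, so the claim is correct.

Answer: Yes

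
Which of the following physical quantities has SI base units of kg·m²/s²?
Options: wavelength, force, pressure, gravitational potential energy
Checking the SI base units of each option:
  wavelength (λ = v/f): m  ✗
  force (F = ma): kg·m/s²  ✗
  pressure (P = F/A): kg/(m·s²)  ✗
  gravitational potential energy (U = -GMm/r): kg·m²/s²  ✓ matches

Only gravitational potential energy has units kg·m²/s².

Answer: gravitational potential energy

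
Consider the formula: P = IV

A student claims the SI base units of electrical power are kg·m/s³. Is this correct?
Units of each symbol in P = IV:
  I (current): A
  V (voltage, in volts): kg·m²/(s³·A)

Multiplying the contributions: [A] · [kg·m²/(s³·A)]
Adding exponents of each base unit: kg: 1, m: 2, s: -3
SI base units of electrical power: kg·m²/s³

The claimed units kg·m/s³ (exponents kg: 1, m: 1, s: -3) do not match the derived units kg·m²/s³ (exponents kg: 1, m: 2, s: -3), so the claim is incorrect.

Answer: No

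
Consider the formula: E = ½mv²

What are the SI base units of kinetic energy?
Units of each symbol in E = ½mv²:
  m (mass): kg
  v (speed): m/s  → to the power 2, contributes m²/s²
  The factor ½ is dimensionless.

Multiplying the contributions: [kg] · [m²/s²]
Adding exponents of each base unit: kg: 1, m: 2, s: -2
SI base units of kinetic energy: kg·m²/s²

Answer: kg·m²/s²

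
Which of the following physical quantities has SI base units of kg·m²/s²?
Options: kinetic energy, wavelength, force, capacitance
Checking the SI base units of each option:
  kinetic energy (E = ½mv²): kg·m²/s²  ✓ matches
  wavelength (λ = v/f): m  ✗
  force (F = ma): kg·m/s²  ✗
  capacitance (C = Q/V): s⁴·A²/(kg·m²)  ✗

Only kinetic energy has units kg·m²/s².

Answer: kinetic energy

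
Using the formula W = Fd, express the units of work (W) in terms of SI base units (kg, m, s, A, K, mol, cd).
Units of each symbol in W = Fd:
  F (force): kg·m/s²
  d (displacement): m

Multiplying the contributions: [kg·m/s²] · [m]
Adding exponents of each base unit: kg: 1, m: 2, s: -2
SI base units of work: kg·m²/s²

Answer: kg·m²/s²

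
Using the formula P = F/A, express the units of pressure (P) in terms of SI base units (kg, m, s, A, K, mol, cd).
Units of each symbol in P = F/A:
  F (force): kg·m/s²
  A (area): m²  → in the denominator, contributes 1/m²

Multiplying the contributions: [kg·m/s²] · [1/m²]
Adding exponents of each base unit: kg: 1, m: -1, s: -2
SI base units of pressure: kg/(m·s²)

Answer: kg/(m·s²)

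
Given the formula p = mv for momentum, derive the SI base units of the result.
Units of each symbol in p = mv:
  m (mass): kg
  v (velocity): m/s

Multiplying the contributions: [kg] · [m/s]
Adding exponents of each base unit: kg: 1, m: 1, s: -1
SI base units of momentum: kg·m/s

Answer: kg·m/s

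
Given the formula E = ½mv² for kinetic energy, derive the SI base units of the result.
Units of each symbol in E = ½mv²:
  m (mass): kg
  v (speed): m/s  → to the power 2, contributes m²/s²
  The factor ½ is dimensionless.

Multiplying the contributions: [kg] · [m²/s²]
Adding exponents of each base unit: kg: 1, m: 2, s: -2
SI base units of kinetic energy: kg·m²/s²

Answer: kg·m²/s²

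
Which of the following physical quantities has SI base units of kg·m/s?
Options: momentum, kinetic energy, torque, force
Checking the SI base units of each option:
  momentum (p = mv): kg·m/s  ✓ matches
  kinetic energy (E = ½mv²): kg·m²/s²  ✗
  torque (τ = Fr): kg·m²/s²  ✗
  force (F = ma): kg·m/s²  ✗

Only momentum has units kg·m/s.

Answer: momentum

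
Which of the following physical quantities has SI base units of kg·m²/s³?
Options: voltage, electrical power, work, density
Checking the SI base units of each option:
  voltage (V = IR): kg·m²/(s³·A)  ✗
  electrical power (P = IV): kg·m²/s³  ✓ matches
  work (W = Fd): kg·m²/s²  ✗
  density (ρ = m/V): kg/m³  ✗

Only electrical power has units kg·m²/s³.

Answer: electrical power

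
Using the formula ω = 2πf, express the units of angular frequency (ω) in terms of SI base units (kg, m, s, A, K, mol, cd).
Units of each symbol in ω = 2πf:
  f (frequency): 1/s
  The factor 2π is dimensionless.

Multiplying the contributions: [1/s]
Adding exponents of each base unit: s: -1
SI base units of angular frequency: 1/s

Answer: 1/s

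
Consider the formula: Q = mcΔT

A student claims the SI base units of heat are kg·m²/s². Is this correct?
Units of each symbol in Q = mcΔT:
  m (mass): kg
  c (specific heat capacity, in J/(kg·K)): m²/(s²·K)
  ΔT (temperature change): K

Multiplying the contributions: [kg] · [m²/(s²·K)] · [K]
Adding exponents of each base unit: kg: 1, m: 2, s: -2
SI base units of heat: kg·m²/s²

The claimed units kg·m²/s² match the derived units, so the claim is correct.

Answer: Yes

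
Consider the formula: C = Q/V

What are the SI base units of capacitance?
Units of each symbol in C = Q/V:
  Q (charge, in coulombs): s·A
  V (voltage, in volts): kg·m²/(s³·A)  → in the denominator, contributes s³·A/(kg·m²)

Multiplying the contributions: [s·A] · [s³·A/(kg·m²)]
Adding exponents of each base unit: kg: -1, m: -2, s: 4, A: 2
SI base units of capacitance: s⁴·A²/(kg·m²)

Answer: s⁴·A²/(kg·m²)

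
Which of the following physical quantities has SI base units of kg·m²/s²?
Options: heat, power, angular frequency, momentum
Checking the SI base units of each option:
  heat (Q = mcΔT): kg·m²/s²  ✓ matches
  power (P = W/t): kg·m²/s³  ✗
  angular frequency (ω = 2πf): 1/s  ✗
  momentum (p = mv): kg·m/s  ✗

Only heat has units kg·m²/s².

Answer: heat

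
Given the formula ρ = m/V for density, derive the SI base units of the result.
Units of each symbol in ρ = m/V:
  m (mass): kg
  V (volume): m³  → in the denominator, contributes 1/m³

Multiplying the contributions: [kg] · [1/m³]
Adding exponents of each base unit: kg: 1, m: -3
SI base units of density: kg/m³

Answer: kg/m³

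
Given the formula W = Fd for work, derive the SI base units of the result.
Units of each symbol in W = Fd:
  F (force): kg·m/s²
  d (displacement): m

Multiplying the contributions: [kg·m/s²] · [m]
Adding exponents of each base unit: kg: 1, m: 2, s: -2
SI base units of work: kg·m²/s²

Answer: kg·m²/s²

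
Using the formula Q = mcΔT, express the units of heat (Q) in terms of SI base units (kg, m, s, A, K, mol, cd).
Units of each symbol in Q = mcΔT:
  m (mass): kg
  c (specific heat capacity, in J/(kg·K)): m²/(s²·K)
  ΔT (temperature change): K

Multiplying the contributions: [kg] · [m²/(s²·K)] · [K]
Adding exponents of each base unit: kg: 1, m: 2, s: -2
SI base units of heat: kg·m²/s²

Answer: kg·m²/s²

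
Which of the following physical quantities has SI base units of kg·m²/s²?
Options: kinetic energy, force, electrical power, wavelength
Checking the SI base units of each option:
  kinetic energy (E = ½mv²): kg·m²/s²  ✓ matches
  force (F = ma): kg·m/s²  ✗
  electrical power (P = IV): kg·m²/s³  ✗
  wavelength (λ = v/f): m  ✗

Only kinetic energy has units kg·m²/s².

Answer: kinetic energy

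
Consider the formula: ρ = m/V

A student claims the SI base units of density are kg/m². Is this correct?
Units of each symbol in ρ = m/V:
  m (mass): kg
  V (volume): m³  → in the denominator, contributes 1/m³

Multiplying the contributions: [kg] · [1/m³]
Adding exponents of each base unit: kg: 1, m: -3
SI base units of density: kg/m³

The claimed units kg/m² (exponents kg: 1, m: -2) do not match the derived units kg/m³ (exponents kg: 1, m: -3), so the claim is incorrect.

Answer: No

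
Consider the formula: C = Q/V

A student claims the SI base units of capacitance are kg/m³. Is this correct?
Units of each symbol in C = Q/V:
  Q (charge, in coulombs): s·A
  V (voltage, in volts): kg·m²/(s³·A)  → in the denominator, contributes s³·A/(kg·m²)

Multiplying the contributions: [s·A] · [s³·A/(kg·m²)]
Adding exponents of each base unit: kg: -1, m: -2, s: 4, A: 2
SI base units of capacitance: s⁴·A²/(kg·m²)

The claimed units kg/m³ (exponents kg: 1, m: -3) do not match the derived units s⁴·A²/(kg·m²) (exponents kg: -1, m: -2, s: 4, A: 2), so the claim is incorrect.

Answer: No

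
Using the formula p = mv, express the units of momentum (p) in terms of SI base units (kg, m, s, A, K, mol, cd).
Units of each symbol in p = mv:
  m (mass): kg
  v (velocity): m/s

Multiplying the contributions: [kg] · [m/s]
Adding exponents of each base unit: kg: 1, m: 1, s: -1
SI base units of momentum: kg·m/s

Answer: kg·m/s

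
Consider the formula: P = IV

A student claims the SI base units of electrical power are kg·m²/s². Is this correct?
Units of each symbol in P = IV:
  I (current): A
  V (voltage, in volts): kg·m²/(s³·A)

Multiplying the contributions: [A] · [kg·m²/(s³·A)]
Adding exponents of each base unit: kg: 1, m: 2, s: -3
SI base units of electrical power: kg·m²/s³

The claimed units kg·m²/s² (exponents kg: 1, m: 2, s: -2) do not match the derived units kg·m²/s³ (exponents kg: 1, m: 2, s: -3), so the claim is incorrect.

Answer: No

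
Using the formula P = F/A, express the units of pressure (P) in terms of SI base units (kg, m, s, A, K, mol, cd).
Units of each symbol in P = F/A:
  F (force): kg·m/s²
  A (area): m²  → in the denominator, contributes 1/m²

Multiplying the contributions: [kg·m/s²] · [1/m²]
Adding exponents of each base unit: kg: 1, m: -1, s: -2
SI base units of pressure: kg/(m·s²)

Answer: kg/(m·s²)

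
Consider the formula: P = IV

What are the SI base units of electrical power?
Units of each symbol in P = IV:
  I (current): A
  V (voltage, in volts): kg·m²/(s³·A)

Multiplying the contributions: [A] · [kg·m²/(s³·A)]
Adding exponents of each base unit: kg: 1, m: 2, s: -3
SI base units of electrical power: kg·m²/s³

Answer: kg·m²/s³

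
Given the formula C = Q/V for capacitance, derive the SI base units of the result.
Units of each symbol in C = Q/V:
  Q (charge, in coulombs): s·A
  V (voltage, in volts): kg·m²/(s³·A)  → in the denominator, contributes s³·A/(kg·m²)

Multiplying the contributions: [s·A] · [s³·A/(kg·m²)]
Adding exponents of each base unit: kg: -1, m: -2, s: 4, A: 2
SI base units of capacitance: s⁴·A²/(kg·m²)

Answer: s⁴·A²/(kg·m²)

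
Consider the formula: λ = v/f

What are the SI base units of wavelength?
Units of each symbol in λ = v/f:
  v (wave speed): m/s
  f (frequency): 1/s  → in the denominator, contributes s

Multiplying the contributions: [m/s] · [s]
Adding exponents of each base unit: m: 1
SI base units of wavelength: m

Answer: m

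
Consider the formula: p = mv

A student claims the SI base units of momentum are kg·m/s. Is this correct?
Units of each symbol in p = mv:
  m (mass): kg
  v (velocity): m/s

Multiplying the contributions: [kg] · [m/s]
Adding exponents of each base unit: kg: 1, m: 1, s: -1
SI base units of momentum: kg·m/s

The claimed units kg·m/s match the derived units, so the claim is correct.

Answer: Yes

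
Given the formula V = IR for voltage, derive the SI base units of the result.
Units of each symbol in V = IR:
  I (current): A
  R (resistance, in ohms): kg·m²/(s³·A²)

Multiplying the contributions: [A] · [kg·m²/(s³·A²)]
Adding exponents of each base unit: kg: 1, m: 2, s: -3, A: -1
SI base units of voltage: kg·m²/(s³·A)

Answer: kg·m²/(s³·A)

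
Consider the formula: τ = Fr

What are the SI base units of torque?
Units of each symbol in τ = Fr:
  F (force): kg·m/s²
  r (lever arm): m

Multiplying the contributions: [kg·m/s²] · [m]
Adding exponents of each base unit: kg: 1, m: 2, s: -2
SI base units of torque: kg·m²/s²

Answer: kg·m²/s²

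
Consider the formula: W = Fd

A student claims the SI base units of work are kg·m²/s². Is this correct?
Units of each symbol in W = Fd:
  F (force): kg·m/s²
  d (displacement): m

Multiplying the contributions: [kg·m/s²] · [m]
Adding exponents of each base unit: kg: 1, m: 2, s: -2
SI base units of work: kg·m²/s²

The claimed units kg·m²/s² match the derived units, so the claim is correct.

Answer: Yes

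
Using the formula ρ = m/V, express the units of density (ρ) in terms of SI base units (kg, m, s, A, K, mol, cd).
Units of each symbol in ρ = m/V:
  m (mass): kg
  V (volume): m³  → in the denominator, contributes 1/m³

Multiplying the contributions: [kg] · [1/m³]
Adding exponents of each base unit: kg: 1, m: -3
SI base units of density: kg/m³

Answer: kg/m³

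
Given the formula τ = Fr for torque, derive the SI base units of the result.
Units of each symbol in τ = Fr:
  F (force): kg·m/s²
  r (lever arm): m

Multiplying the contributions: [kg·m/s²] · [m]
Adding exponents of each base unit: kg: 1, m: 2, s: -2
SI base units of torque: kg·m²/s²

Answer: kg·m²/s²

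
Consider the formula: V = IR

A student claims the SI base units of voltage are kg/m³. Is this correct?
Units of each symbol in V = IR:
  I (current): A
  R (resistance, in ohms): kg·m²/(s³·A²)

Multiplying the contributions: [A] · [kg·m²/(s³·A²)]
Adding exponents of each base unit: kg: 1, m: 2, s: -3, A: -1
SI base units of voltage: kg·m²/(s³·A)

The claimed units kg/m³ (exponents kg: 1, m: -3) do not match the derived units kg·m²/(s³·A) (exponents kg: 1, m: 2, s: -3, A: -1), so the claim is incorrect.

Answer: No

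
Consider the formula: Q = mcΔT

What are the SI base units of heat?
Units of each symbol in Q = mcΔT:
  m (mass): kg
  c (specific heat capacity, in J/(kg·K)): m²/(s²·K)
  ΔT (temperature change): K

Multiplying the contributions: [kg] · [m²/(s²·K)] · [K]
Adding exponents of each base unit: kg: 1, m: 2, s: -2
SI base units of heat: kg·m²/s²

Answer: kg·m²/s²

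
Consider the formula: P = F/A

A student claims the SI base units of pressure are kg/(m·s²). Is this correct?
Units of each symbol in P = F/A:
  F (force): kg·m/s²
  A (area): m²  → in the denominator, contributes 1/m²

Multiplying the contributions: [kg·m/s²] · [1/m²]
Adding exponents of each base unit: kg: 1, m: -1, s: -2
SI base units of pressure: kg/(m·s²)

The claimed units kg/(m·s²) match the derived units, so the claim is correct.

Answer: Yes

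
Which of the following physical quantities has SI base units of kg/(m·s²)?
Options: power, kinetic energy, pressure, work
Checking the SI base units of each option:
  power (P = W/t): kg·m²/s³  ✗
  kinetic energy (E = ½mv²): kg·m²/s²  ✗
  pressure (P = F/A): kg/(m·s²)  ✓ matches
  work (W = Fd): kg·m²/s²  ✗

Only pressure has units kg/(m·s²).

Answer: pressure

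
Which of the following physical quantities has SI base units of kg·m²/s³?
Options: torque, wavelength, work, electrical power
Checking the SI base units of each option:
  torque (τ = Fr): kg·m²/s²  ✗
  wavelength (λ = v/f): m  ✗
  work (W = Fd): kg·m²/s²  ✗
  electrical power (P = IV): kg·m²/s³  ✓ matches

Only electrical power has units kg·m²/s³.

Answer: electrical power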